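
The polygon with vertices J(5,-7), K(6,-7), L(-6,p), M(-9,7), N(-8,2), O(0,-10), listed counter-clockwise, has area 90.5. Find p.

6

The doubled signed area Σ (x_i y_{i+1} − x_{i+1} y_i) is linear in p.
With p=0 it equals 91; the coefficient of p is 15 (from the two edges through L).
So 15·p + 91 = 2·90.5 = 181 ⇒ p = 6.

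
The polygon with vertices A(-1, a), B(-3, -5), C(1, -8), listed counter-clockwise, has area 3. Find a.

-5

Write out the shoelace sum; only the two edges meeting at A involve a:
2·Area = [(1·a − (-1)·(-8)) + ((-1)·(-5) − (-3)·a)] + 29
       = 4·a + 26 = 6
⇒ a = -5.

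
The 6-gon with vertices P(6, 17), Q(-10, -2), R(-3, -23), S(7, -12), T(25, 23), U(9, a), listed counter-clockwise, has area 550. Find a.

The doubled signed area Σ (x_i y_{i+1} − x_{i+1} y_i) is linear in a.
With a=0 it equals 986; the coefficient of a is 19 (from the two edges through U).
So 19·a + 986 = 2·550 = 1100 ⇒ a = 6.

6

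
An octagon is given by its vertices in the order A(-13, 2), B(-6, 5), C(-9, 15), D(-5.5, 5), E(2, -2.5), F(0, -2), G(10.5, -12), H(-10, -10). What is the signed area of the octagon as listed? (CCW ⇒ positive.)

-207.375

A→B: (-13)(5) − (-6)(2) = -53
B→C: (-6)(15) − (-9)(5) = -45
C→D: (-9)(5) − (-5.5)(15) = 37.5
D→E: (-5.5)(-2.5) − (2)(5) = 3.75
E→F: (2)(-2) − (0)(-2.5) = -4
F→G: (0)(-12) − (10.5)(-2) = 21
G→H: (10.5)(-10) − (-10)(-12) = -225
H→A: (-10)(2) − (-13)(-10) = -150
Σ = -414.75
Signed area = Σ/2 = -207.375 (negative ⇒ clockwise traversal).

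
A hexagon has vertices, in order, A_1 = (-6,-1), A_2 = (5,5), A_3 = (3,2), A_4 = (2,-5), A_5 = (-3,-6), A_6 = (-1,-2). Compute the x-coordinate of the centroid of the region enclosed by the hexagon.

2/87

Apply the surveyor's formula. First the cross-terms c_i = x_i·y_{i+1} − x_{i+1}·y_i:
  -25, -5, -19, -27, 0, -11  ⇒  2A = -87, A = -43.5.
Then Σ (x_i + x_{i+1})·c_i = -6, so x̄ = -6 / (6·(-43.5)) = 2/87.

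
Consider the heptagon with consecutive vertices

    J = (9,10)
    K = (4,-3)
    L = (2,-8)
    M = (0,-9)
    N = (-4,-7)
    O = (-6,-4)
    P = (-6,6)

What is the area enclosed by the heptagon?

Apply the shoelace (surveyor's) formula: 2A = Σ (x_i·y_{i+1} − x_{i+1}·y_i), indices taken mod 7.
J→K: (9)(-3) − (4)(10) = -67
K→L: (4)(-8) − (2)(-3) = -26
L→M: (2)(-9) − (0)(-8) = -18
M→N: (0)(-7) − (-4)(-9) = -36
N→O: (-4)(-4) − (-6)(-7) = -26
O→P: (-6)(6) − (-6)(-4) = -60
P→J: (-6)(10) − (9)(6) = -114
Σ = -347
Area = |Σ|/2 = 173.5.

173.5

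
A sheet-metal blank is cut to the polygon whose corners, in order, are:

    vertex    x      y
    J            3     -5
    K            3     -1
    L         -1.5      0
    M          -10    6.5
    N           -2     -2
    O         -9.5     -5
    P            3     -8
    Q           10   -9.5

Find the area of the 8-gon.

Σ = (12) + (-1.5) + (-9.75) + (33) + (-9) + (91) + (51.5) + (-21.5) = 145.75
Area = |Σ|/2 = 72.875.

72.875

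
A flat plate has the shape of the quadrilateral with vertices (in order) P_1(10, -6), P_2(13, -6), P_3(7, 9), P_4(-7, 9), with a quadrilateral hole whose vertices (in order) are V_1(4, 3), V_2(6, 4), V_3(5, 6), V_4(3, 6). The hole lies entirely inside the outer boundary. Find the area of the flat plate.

122

Outer boundary:
Σ = (18) + (159) + (126) + (-48) = 255
Area = |Σ|/2 = 127.5.
Hole:
Apply the shoelace formula: 2A = Σ (x_i·y_{i+1} − x_{i+1}·y_i), indices taken mod 4.
Cross-terms: -2, 16, 12, -15  ⇒  Σ = 11
Area = |Σ|/2 = 5.5.
Net area = 127.5 − 5.5 = 122.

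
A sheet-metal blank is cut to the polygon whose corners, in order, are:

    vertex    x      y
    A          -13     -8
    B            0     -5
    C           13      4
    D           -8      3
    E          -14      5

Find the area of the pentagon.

190

Cross-terms: 65, 65, 71, 2, 177  ⇒  Σ = 380
Area = |Σ|/2 = 190.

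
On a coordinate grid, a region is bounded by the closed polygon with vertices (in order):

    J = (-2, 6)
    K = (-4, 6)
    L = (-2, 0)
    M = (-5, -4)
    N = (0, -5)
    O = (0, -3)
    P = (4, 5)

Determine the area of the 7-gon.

51.5

Apply the shoelace (surveyor's) formula: 2A = Σ (x_i·y_{i+1} − x_{i+1}·y_i), indices taken mod 7.
Cross-terms: 12, 12, 8, 25, 0, 12, 34  ⇒  Σ = 103
Area = |Σ|/2 = 51.5.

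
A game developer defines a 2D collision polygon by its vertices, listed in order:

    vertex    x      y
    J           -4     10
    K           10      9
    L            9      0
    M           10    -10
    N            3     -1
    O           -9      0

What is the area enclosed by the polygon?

Apply the shoelace (surveyor's) formula: 2A = Σ (x_i·y_{i+1} − x_{i+1}·y_i), indices taken mod 6.
Cross-terms: -136, -81, -90, 20, -9, -90  ⇒  Σ = -386
Area = |Σ|/2 = 193.

193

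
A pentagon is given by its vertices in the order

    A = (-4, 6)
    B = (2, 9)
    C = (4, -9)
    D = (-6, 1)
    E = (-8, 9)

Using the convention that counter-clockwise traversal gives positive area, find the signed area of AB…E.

-105

Cross-terms: -48, -54, -50, -46, -12  ⇒  Σ = -210
Signed area = Σ/2 = -105 (negative ⇒ clockwise traversal).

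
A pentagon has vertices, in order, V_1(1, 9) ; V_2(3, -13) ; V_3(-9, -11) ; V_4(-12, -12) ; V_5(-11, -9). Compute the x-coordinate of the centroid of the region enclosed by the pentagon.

-337/123

Apply the surveyor's formula. First the cross-terms c_i = x_i·y_{i+1} − x_{i+1}·y_i:
  -40, -150, -24, -24, -90  ⇒  2A = -328, A = -164.
Then Σ (x_i + x_{i+1})·c_i = 2696, so x̄ = 2696 / (6·(-164)) = -337/123.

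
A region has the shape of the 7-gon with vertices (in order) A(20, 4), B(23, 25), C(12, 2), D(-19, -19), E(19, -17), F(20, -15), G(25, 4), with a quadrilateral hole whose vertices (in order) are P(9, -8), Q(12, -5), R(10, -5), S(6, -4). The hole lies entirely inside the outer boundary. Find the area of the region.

Outer boundary:
Apply the surveyor's formula: 2A = Σ (x_i·y_{i+1} − x_{i+1}·y_i), indices taken mod 7.
Cross-terms: 408, -254, -190, 684, 55, 455, 20  ⇒  Σ = 1178
Area = |Σ|/2 = 589.
Hole:
Σ = (51) + (-10) + (-10) + (-12) = 19
Area = |Σ|/2 = 9.5.
Net area = 589 − 9.5 = 579.5.

579.5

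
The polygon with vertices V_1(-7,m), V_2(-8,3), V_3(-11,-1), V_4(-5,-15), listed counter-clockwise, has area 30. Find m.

-5

Write out the shoelace sum; only the two edges meeting at V_1 involve m:
2·Area = [((-5)·m − (-7)·(-15)) + ((-7)·3 − (-8)·m)] + 201
       = 3·m + 75 = 60
⇒ m = -5.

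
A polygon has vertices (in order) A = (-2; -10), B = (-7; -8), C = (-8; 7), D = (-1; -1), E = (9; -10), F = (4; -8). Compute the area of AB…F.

Apply the shoelace formula: 2A = Σ (x_i·y_{i+1} − x_{i+1}·y_i), indices taken mod 6.
Cross-terms: -54, -113, 15, 19, -32, -56  ⇒  Σ = -221
Area = |Σ|/2 = 110.5.

110.5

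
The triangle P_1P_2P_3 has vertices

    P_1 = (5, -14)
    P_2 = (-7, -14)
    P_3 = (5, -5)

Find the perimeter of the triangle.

36

|P_1P_2| = √((-12)² + (0)²) = √144 = 12
|P_2P_3| = √((12)² + (9)²) = √225 = 15
|P_3P_1| = √((0)² + (-9)²) = √81 = 9
Perimeter = 12 + 15 + 9 = 36.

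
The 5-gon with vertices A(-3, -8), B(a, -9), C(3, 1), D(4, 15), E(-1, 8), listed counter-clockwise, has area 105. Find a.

4

Write out the shoelace sum; only the two edges meeting at B involve a:
2·Area = [((-3)·(-9) − a·(-8)) + (a·1 − 3·(-9))] + 120
       = 9·a + 174 = 210
⇒ a = 4.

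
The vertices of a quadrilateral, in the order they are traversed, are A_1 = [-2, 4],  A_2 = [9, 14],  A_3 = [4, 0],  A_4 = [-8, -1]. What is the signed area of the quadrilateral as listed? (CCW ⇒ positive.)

-79

Apply the shoelace (surveyor's) formula: 2A = Σ (x_i·y_{i+1} − x_{i+1}·y_i), indices taken mod 4.
Σ = (-64) + (-56) + (-4) + (-34) = -158
Signed area = Σ/2 = -79 (negative ⇒ clockwise traversal).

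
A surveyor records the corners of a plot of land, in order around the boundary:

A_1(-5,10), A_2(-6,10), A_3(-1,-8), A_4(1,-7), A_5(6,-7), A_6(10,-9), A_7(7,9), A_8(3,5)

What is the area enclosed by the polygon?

175

Σ = (10) + (58) + (15) + (35) + (16) + (153) + (8) + (55) = 350
Area = |Σ|/2 = 175.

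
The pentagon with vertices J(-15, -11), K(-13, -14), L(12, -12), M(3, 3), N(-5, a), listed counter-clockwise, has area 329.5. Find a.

7

The doubled signed area Σ (x_i y_{i+1} − x_{i+1} y_i) is linear in a.
With a=0 it equals 533; the coefficient of a is 18 (from the two edges through N).
So 18·a + 533 = 2·329.5 = 659 ⇒ a = 7.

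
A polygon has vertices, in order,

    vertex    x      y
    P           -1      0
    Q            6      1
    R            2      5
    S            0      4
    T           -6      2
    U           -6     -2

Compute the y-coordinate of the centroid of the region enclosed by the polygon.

43/27

Apply the shoelace formula. First the cross-terms c_i = x_i·y_{i+1} − x_{i+1}·y_i:
  -1, 28, 8, 24, 24, -2  ⇒  2A = 81, A = 40.5.
Then Σ (y_i + y_{i+1})·c_i = 387, so ȳ = 387 / (6·40.5) = 43/27.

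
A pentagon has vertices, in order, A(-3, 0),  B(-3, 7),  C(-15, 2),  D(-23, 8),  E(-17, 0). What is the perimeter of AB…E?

54

|AB| = √((0)² + (7)²) = √49 = 7
|BC| = √((-12)² + (-5)²) = √169 = 13
|CD| = √((-8)² + (6)²) = √100 = 10
|DE| = √((6)² + (-8)²) = √100 = 10
|EA| = √((14)² + (0)²) = √196 = 14
Perimeter = 7 + 13 + 10 + 10 + 14 = 54.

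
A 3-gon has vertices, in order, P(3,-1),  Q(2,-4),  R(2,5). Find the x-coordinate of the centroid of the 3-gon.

Apply Gauss's area formula. First the cross-terms c_i = x_i·y_{i+1} − x_{i+1}·y_i:
  -10, 18, -17  ⇒  2A = -9, A = -4.5.
Then Σ (x_i + x_{i+1})·c_i = -63, so x̄ = -63 / (6·(-4.5)) = 7/3.

7/3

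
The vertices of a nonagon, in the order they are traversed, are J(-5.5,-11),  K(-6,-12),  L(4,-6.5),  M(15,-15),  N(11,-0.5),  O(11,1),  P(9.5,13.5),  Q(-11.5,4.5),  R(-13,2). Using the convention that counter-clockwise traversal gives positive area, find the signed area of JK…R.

Apply the shoelace formula: 2A = Σ (x_i·y_{i+1} − x_{i+1}·y_i), indices taken mod 9.
Σ = (0) + (87) + (37.5) + (157.5) + (16.5) + (139) + (198) + (35.5) + (154) = 825
Signed area = Σ/2 = 412.5 (positive ⇒ counter-clockwise traversal).

412.5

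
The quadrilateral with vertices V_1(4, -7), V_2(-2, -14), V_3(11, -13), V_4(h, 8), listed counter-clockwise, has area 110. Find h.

The doubled signed area Σ (x_i y_{i+1} − x_{i+1} y_i) is linear in h.
With h=0 it equals 166; the coefficient of h is 6 (from the two edges through V_4).
So 6·h + 166 = 2·110 = 220 ⇒ h = 9.

9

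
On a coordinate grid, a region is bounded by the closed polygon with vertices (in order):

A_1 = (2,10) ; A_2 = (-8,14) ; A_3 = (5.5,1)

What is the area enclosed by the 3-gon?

Cross-terms: 108, -85, 53  ⇒  Σ = 76
Area = |Σ|/2 = 38.

38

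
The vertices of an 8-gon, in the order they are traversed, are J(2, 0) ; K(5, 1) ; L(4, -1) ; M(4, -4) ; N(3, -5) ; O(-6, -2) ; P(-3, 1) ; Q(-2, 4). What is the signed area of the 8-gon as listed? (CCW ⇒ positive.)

Apply the surveyor's formula: 2A = Σ (x_i·y_{i+1} − x_{i+1}·y_i), indices taken mod 8.
Cross-terms: 2, -9, -12, -8, -36, -12, -10, -8  ⇒  Σ = -93
Signed area = Σ/2 = -46.5 (negative ⇒ clockwise traversal).

-46.5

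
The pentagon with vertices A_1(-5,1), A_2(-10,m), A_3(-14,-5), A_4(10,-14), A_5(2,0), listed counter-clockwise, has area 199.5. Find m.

7

The doubled signed area Σ (x_i y_{i+1} − x_{i+1} y_i) is linear in m.
With m=0 it equals 336; the coefficient of m is 9 (from the two edges through A_2).
So 9·m + 336 = 2·199.5 = 399 ⇒ m = 7.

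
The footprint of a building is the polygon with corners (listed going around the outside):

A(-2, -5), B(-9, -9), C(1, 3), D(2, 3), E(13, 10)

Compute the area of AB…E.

56

A→B: (-2)(-9) − (-9)(-5) = -27
B→C: (-9)(3) − (1)(-9) = -18
C→D: (1)(3) − (2)(3) = -3
D→E: (2)(10) − (13)(3) = -19
E→A: (13)(-5) − (-2)(10) = -45
Σ = -112
Area = |Σ|/2 = 56.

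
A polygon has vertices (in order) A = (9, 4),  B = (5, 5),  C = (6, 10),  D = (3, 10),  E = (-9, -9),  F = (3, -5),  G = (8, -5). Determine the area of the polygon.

Apply the shoelace (surveyor's) formula: 2A = Σ (x_i·y_{i+1} − x_{i+1}·y_i), indices taken mod 7.
Cross-terms: 25, 20, 30, 63, 72, 25, 77  ⇒  Σ = 312
Area = |Σ|/2 = 156.

156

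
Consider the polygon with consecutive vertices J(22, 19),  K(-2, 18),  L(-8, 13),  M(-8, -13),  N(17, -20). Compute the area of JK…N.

952

Apply the surveyor's formula: 2A = Σ (x_i·y_{i+1} − x_{i+1}·y_i), indices taken mod 5.
Cross-terms: 434, 118, 208, 381, 763  ⇒  Σ = 1904
Area = |Σ|/2 = 952.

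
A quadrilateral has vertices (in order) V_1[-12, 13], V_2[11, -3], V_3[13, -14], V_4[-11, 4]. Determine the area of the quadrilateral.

209.5

Σ = (-107) + (-115) + (-102) + (-95) = -419
Area = |Σ|/2 = 209.5.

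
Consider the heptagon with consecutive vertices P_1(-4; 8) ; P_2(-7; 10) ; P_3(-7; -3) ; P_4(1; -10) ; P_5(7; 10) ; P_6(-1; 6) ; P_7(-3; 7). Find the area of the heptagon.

163.5

Apply Gauss's area formula: 2A = Σ (x_i·y_{i+1} − x_{i+1}·y_i), indices taken mod 7.
P_1→P_2: (-4)(10) − (-7)(8) = 16
P_2→P_3: (-7)(-3) − (-7)(10) = 91
P_3→P_4: (-7)(-10) − (1)(-3) = 73
P_4→P_5: (1)(10) − (7)(-10) = 80
P_5→P_6: (7)(6) − (-1)(10) = 52
P_6→P_7: (-1)(7) − (-3)(6) = 11
P_7→P_1: (-3)(8) − (-4)(7) = 4
Σ = 327
Area = |Σ|/2 = 163.5.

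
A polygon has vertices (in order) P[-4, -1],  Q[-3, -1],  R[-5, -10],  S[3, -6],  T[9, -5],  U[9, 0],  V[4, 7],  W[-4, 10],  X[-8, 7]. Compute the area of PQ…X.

Apply Gauss's area formula: 2A = Σ (x_i·y_{i+1} − x_{i+1}·y_i), indices taken mod 9.
Σ = (1) + (25) + (60) + (39) + (45) + (63) + (68) + (52) + (36) = 389
Area = |Σ|/2 = 194.5.

194.5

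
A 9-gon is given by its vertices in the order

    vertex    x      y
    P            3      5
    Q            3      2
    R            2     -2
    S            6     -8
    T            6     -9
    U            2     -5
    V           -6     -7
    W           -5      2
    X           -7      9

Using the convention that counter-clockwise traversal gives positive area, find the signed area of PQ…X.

P→Q: (3)(2) − (3)(5) = -9
Q→R: (3)(-2) − (2)(2) = -10
R→S: (2)(-8) − (6)(-2) = -4
S→T: (6)(-9) − (6)(-8) = -6
T→U: (6)(-5) − (2)(-9) = -12
U→V: (2)(-7) − (-6)(-5) = -44
V→W: (-6)(2) − (-5)(-7) = -47
W→X: (-5)(9) − (-7)(2) = -31
X→P: (-7)(5) − (3)(9) = -62
Σ = -225
Signed area = Σ/2 = -112.5 (negative ⇒ clockwise traversal).

-112.5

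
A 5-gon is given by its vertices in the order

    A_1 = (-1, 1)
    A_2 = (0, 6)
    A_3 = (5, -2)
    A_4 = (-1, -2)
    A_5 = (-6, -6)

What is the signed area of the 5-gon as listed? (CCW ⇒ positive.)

Apply Gauss's area formula: 2A = Σ (x_i·y_{i+1} − x_{i+1}·y_i), indices taken mod 5.
Σ = (-6) + (-30) + (-12) + (-6) + (-12) = -66
Signed area = Σ/2 = -33 (negative ⇒ clockwise traversal).

-33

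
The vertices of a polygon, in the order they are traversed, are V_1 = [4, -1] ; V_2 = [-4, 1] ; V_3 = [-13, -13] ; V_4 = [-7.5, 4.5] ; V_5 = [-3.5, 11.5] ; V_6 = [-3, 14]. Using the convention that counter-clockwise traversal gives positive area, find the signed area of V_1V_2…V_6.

Apply the shoelace formula: 2A = Σ (x_i·y_{i+1} − x_{i+1}·y_i), indices taken mod 6.
Σ = (0) + (65) + (-156) + (-70.5) + (-14.5) + (-53) = -229
Signed area = Σ/2 = -114.5 (negative ⇒ clockwise traversal).

-114.5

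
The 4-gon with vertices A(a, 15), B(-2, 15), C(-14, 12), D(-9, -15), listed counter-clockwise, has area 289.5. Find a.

6

The doubled signed area Σ (x_i y_{i+1} − x_{i+1} y_i) is linear in a.
With a=0 it equals 399; the coefficient of a is 30 (from the two edges through A).
So 30·a + 399 = 2·289.5 = 579 ⇒ a = 6.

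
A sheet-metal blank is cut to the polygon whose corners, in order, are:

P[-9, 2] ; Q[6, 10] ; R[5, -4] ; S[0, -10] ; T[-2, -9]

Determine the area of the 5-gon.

165.5

Σ = (-102) + (-74) + (-50) + (-20) + (-85) = -331
Area = |Σ|/2 = 165.5.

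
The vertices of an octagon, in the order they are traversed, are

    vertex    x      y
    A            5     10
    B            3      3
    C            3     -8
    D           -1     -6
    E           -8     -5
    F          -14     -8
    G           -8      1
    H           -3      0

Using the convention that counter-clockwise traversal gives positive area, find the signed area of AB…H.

-114

A→B: (5)(3) − (3)(10) = -15
B→C: (3)(-8) − (3)(3) = -33
C→D: (3)(-6) − (-1)(-8) = -26
D→E: (-1)(-5) − (-8)(-6) = -43
E→F: (-8)(-8) − (-14)(-5) = -6
F→G: (-14)(1) − (-8)(-8) = -78
G→H: (-8)(0) − (-3)(1) = 3
H→A: (-3)(10) − (5)(0) = -30
Σ = -228
Signed area = Σ/2 = -114 (negative ⇒ clockwise traversal).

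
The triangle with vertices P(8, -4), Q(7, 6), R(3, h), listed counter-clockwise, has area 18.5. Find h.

9

Write out the shoelace sum; only the two edges meeting at R involve h:
2·Area = [(7·h − 3·6) + (3·(-4) − 8·h)] + 76
       = -1·h + 46 = 37
⇒ h = 9.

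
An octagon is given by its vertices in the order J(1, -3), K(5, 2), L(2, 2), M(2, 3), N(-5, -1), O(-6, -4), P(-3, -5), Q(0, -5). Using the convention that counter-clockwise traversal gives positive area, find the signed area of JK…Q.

45

Σ = (17) + (6) + (2) + (13) + (14) + (18) + (15) + (5) = 90
Signed area = Σ/2 = 45 (positive ⇒ counter-clockwise traversal).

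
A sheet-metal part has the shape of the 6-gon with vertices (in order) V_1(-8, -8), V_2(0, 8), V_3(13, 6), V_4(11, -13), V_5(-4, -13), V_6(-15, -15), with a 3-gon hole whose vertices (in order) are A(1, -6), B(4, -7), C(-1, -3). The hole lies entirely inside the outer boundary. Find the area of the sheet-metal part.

Outer boundary:
Apply the surveyor's formula: 2A = Σ (x_i·y_{i+1} − x_{i+1}·y_i), indices taken mod 6.
V_1→V_2: (-8)(8) − (0)(-8) = -64
V_2→V_3: (0)(6) − (13)(8) = -104
V_3→V_4: (13)(-13) − (11)(6) = -235
V_4→V_5: (11)(-13) − (-4)(-13) = -195
V_5→V_6: (-4)(-15) − (-15)(-13) = -135
V_6→V_1: (-15)(-8) − (-8)(-15) = 0
Σ = -733
Area = |Σ|/2 = 366.5.
Hole:
A→B: (1)(-7) − (4)(-6) = 17
B→C: (4)(-3) − (-1)(-7) = -19
C→A: (-1)(-6) − (1)(-3) = 9
Σ = 7
Area = |Σ|/2 = 3.5.
Net area = 366.5 − 3.5 = 363.

363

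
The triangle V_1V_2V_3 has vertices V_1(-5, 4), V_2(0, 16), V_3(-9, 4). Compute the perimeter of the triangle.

32

|V_1V_2| = √((5)² + (12)²) = √169 = 13
|V_2V_3| = √((-9)² + (-12)²) = √225 = 15
|V_3V_1| = √((4)² + (0)²) = √16 = 4
Perimeter = 13 + 15 + 4 = 32.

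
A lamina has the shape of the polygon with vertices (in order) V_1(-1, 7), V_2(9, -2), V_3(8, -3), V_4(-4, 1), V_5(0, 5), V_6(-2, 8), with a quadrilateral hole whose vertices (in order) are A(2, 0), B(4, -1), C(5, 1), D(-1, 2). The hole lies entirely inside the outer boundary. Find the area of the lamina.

39

Outer boundary:
Σ = (-61) + (-11) + (-4) + (-20) + (10) + (-6) = -92
Area = |Σ|/2 = 46.
Hole:
Σ = (-2) + (9) + (11) + (-4) = 14
Area = |Σ|/2 = 7.
Net area = 46 − 7 = 39.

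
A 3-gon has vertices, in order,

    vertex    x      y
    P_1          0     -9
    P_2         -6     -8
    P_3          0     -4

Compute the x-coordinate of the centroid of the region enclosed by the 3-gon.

Apply Gauss's area formula. First the cross-terms c_i = x_i·y_{i+1} − x_{i+1}·y_i:
  -54, 24, 0  ⇒  2A = -30, A = -15.
Then Σ (x_i + x_{i+1})·c_i = 180, so x̄ = 180 / (6·(-15)) = -2.

-2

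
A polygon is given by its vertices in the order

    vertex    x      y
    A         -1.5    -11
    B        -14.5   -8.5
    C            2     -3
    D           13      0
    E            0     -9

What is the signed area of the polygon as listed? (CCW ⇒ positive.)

-88.875

Apply the shoelace (surveyor's) formula: 2A = Σ (x_i·y_{i+1} − x_{i+1}·y_i), indices taken mod 5.
A→B: (-1.5)(-8.5) − (-14.5)(-11) = -146.75
B→C: (-14.5)(-3) − (2)(-8.5) = 60.5
C→D: (2)(0) − (13)(-3) = 39
D→E: (13)(-9) − (0)(0) = -117
E→A: (0)(-11) − (-1.5)(-9) = -13.5
Σ = -177.75
Signed area = Σ/2 = -88.875 (negative ⇒ clockwise traversal).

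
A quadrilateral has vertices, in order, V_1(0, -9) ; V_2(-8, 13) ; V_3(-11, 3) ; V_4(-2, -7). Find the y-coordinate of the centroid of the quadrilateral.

83/37

Apply the shoelace (surveyor's) formula. First the cross-terms c_i = x_i·y_{i+1} − x_{i+1}·y_i:
  -72, 119, 83, 18  ⇒  2A = 148, A = 74.
Then Σ (y_i + y_{i+1})·c_i = 996, so ȳ = 996 / (6·74) = 83/37.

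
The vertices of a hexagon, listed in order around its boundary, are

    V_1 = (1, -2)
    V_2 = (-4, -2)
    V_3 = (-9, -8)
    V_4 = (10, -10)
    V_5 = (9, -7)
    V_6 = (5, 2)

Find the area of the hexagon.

117.5

Σ = (-10) + (14) + (170) + (20) + (53) + (-12) = 235
Area = |Σ|/2 = 117.5.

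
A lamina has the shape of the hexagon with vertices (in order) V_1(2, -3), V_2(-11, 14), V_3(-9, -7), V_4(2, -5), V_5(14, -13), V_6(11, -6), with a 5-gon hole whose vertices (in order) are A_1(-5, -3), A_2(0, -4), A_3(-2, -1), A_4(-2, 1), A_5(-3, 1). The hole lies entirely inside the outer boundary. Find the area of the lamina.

158

Outer boundary:
V_1→V_2: (2)(14) − (-11)(-3) = -5
V_2→V_3: (-11)(-7) − (-9)(14) = 203
V_3→V_4: (-9)(-5) − (2)(-7) = 59
V_4→V_5: (2)(-13) − (14)(-5) = 44
V_5→V_6: (14)(-6) − (11)(-13) = 59
V_6→V_1: (11)(-3) − (2)(-6) = -21
Σ = 339
Area = |Σ|/2 = 169.5.
Hole:
Σ = (20) + (-8) + (-4) + (1) + (14) = 23
Area = |Σ|/2 = 11.5.
Net area = 169.5 − 11.5 = 158.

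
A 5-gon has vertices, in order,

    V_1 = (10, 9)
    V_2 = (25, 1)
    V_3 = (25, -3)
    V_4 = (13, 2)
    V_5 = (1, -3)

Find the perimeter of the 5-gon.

62

|V_1V_2| = √((15)² + (-8)²) = √289 = 17
|V_2V_3| = √((0)² + (-4)²) = √16 = 4
|V_3V_4| = √((-12)² + (5)²) = √169 = 13
|V_4V_5| = √((-12)² + (-5)²) = √169 = 13
|V_5V_1| = √((9)² + (12)²) = √225 = 15
Perimeter = 17 + 4 + 13 + 13 + 15 = 62.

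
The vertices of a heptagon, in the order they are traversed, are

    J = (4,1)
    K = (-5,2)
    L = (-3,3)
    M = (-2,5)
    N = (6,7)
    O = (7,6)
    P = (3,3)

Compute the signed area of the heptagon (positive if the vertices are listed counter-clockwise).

-34

J→K: (4)(2) − (-5)(1) = 13
K→L: (-5)(3) − (-3)(2) = -9
L→M: (-3)(5) − (-2)(3) = -9
M→N: (-2)(7) − (6)(5) = -44
N→O: (6)(6) − (7)(7) = -13
O→P: (7)(3) − (3)(6) = 3
P→J: (3)(1) − (4)(3) = -9
Σ = -68
Signed area = Σ/2 = -34 (negative ⇒ clockwise traversal).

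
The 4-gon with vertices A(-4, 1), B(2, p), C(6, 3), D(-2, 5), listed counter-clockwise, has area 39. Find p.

-2

The doubled signed area Σ (x_i y_{i+1} − x_{i+1} y_i) is linear in p.
With p=0 it equals 58; the coefficient of p is -10 (from the two edges through B).
So -10·p + 58 = 2·39 = 78 ⇒ p = -2.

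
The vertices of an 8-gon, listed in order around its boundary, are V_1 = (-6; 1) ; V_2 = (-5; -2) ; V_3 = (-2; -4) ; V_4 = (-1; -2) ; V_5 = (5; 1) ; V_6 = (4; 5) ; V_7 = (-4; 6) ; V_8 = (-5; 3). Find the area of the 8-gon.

Σ = (17) + (16) + (0) + (9) + (21) + (44) + (18) + (13) = 138
Area = |Σ|/2 = 69.

69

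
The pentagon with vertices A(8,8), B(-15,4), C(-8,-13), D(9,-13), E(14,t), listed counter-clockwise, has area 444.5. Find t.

-5

The doubled signed area Σ (x_i y_{i+1} − x_{i+1} y_i) is linear in t.
With t=0 it equals 894; the coefficient of t is 1 (from the two edges through E).
So 1·t + 894 = 2·444.5 = 889 ⇒ t = -5.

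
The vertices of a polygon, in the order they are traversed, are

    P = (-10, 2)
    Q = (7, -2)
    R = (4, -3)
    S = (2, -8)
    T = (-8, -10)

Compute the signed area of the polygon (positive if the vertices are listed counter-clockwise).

-116.5

Apply Gauss's area formula: 2A = Σ (x_i·y_{i+1} − x_{i+1}·y_i), indices taken mod 5.
Σ = (6) + (-13) + (-26) + (-84) + (-116) = -233
Signed area = Σ/2 = -116.5 (negative ⇒ clockwise traversal).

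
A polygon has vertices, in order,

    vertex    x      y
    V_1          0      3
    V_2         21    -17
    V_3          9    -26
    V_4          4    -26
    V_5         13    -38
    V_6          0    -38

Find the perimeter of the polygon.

118

|V_1V_2| = √((21)² + (-20)²) = √841 = 29
|V_2V_3| = √((-12)² + (-9)²) = √225 = 15
|V_3V_4| = √((-5)² + (0)²) = √25 = 5
|V_4V_5| = √((9)² + (-12)²) = √225 = 15
|V_5V_6| = √((-13)² + (0)²) = √169 = 13
|V_6V_1| = √((0)² + (41)²) = √1681 = 41
Perimeter = 29 + 15 + 5 + 15 + 13 + 41 = 118.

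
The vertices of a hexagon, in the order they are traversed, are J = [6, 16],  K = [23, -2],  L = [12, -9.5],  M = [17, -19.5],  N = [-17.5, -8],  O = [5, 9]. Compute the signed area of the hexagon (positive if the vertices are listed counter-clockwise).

Cross-terms: -380, -194.5, -72.5, -477.25, -117.5, 26  ⇒  Σ = -1215.75
Signed area = Σ/2 = -607.875 (negative ⇒ clockwise traversal).

-607.875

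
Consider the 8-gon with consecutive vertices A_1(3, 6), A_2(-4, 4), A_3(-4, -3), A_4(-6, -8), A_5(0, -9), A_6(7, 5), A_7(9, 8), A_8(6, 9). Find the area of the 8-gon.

Apply the shoelace (surveyor's) formula: 2A = Σ (x_i·y_{i+1} − x_{i+1}·y_i), indices taken mod 8.
A_1→A_2: (3)(4) − (-4)(6) = 36
A_2→A_3: (-4)(-3) − (-4)(4) = 28
A_3→A_4: (-4)(-8) − (-6)(-3) = 14
A_4→A_5: (-6)(-9) − (0)(-8) = 54
A_5→A_6: (0)(5) − (7)(-9) = 63
A_6→A_7: (7)(8) − (9)(5) = 11
A_7→A_8: (9)(9) − (6)(8) = 33
A_8→A_1: (6)(6) − (3)(9) = 9
Σ = 248
Area = |Σ|/2 = 124.

124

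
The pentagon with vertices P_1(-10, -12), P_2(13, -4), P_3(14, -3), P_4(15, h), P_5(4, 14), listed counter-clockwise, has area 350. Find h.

Write out the shoelace sum; only the two edges meeting at P_4 involve h:
2·Area = [(14·h − 15·(-3)) + (15·14 − 4·h)] + 305
       = 10·h + 560 = 700
⇒ h = 14.

14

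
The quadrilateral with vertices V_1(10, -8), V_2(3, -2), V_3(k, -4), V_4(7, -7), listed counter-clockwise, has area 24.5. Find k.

The doubled signed area Σ (x_i y_{i+1} − x_{i+1} y_i) is linear in k.
With k=0 it equals 34; the coefficient of k is -5 (from the two edges through V_3).
So -5·k + 34 = 2·24.5 = 49 ⇒ k = -3.

-3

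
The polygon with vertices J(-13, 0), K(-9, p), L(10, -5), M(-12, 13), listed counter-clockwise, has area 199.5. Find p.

The doubled signed area Σ (x_i y_{i+1} − x_{i+1} y_i) is linear in p.
With p=0 it equals 284; the coefficient of p is -23 (from the two edges through K).
So -23·p + 284 = 2·199.5 = 399 ⇒ p = -5.

-5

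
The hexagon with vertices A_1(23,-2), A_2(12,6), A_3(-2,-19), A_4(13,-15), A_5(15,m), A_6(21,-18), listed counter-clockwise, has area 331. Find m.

-14

The doubled signed area Σ (x_i y_{i+1} − x_{i+1} y_i) is linear in m.
With m=0 it equals 550; the coefficient of m is -8 (from the two edges through A_5).
So -8·m + 550 = 2·331 = 662 ⇒ m = -14.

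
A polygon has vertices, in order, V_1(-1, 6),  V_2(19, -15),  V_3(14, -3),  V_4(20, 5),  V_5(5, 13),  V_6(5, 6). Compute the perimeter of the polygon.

|V_1V_2| = √((20)² + (-21)²) = √841 = 29
|V_2V_3| = √((-5)² + (12)²) = √169 = 13
|V_3V_4| = √((6)² + (8)²) = √100 = 10
|V_4V_5| = √((-15)² + (8)²) = √289 = 17
|V_5V_6| = √((0)² + (-7)²) = √49 = 7
|V_6V_1| = √((-6)² + (0)²) = √36 = 6
Perimeter = 29 + 13 + 10 + 17 + 7 + 6 = 82.

82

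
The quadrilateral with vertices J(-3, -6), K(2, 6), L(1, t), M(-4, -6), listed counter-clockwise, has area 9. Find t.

5

The doubled signed area Σ (x_i y_{i+1} − x_{i+1} y_i) is linear in t.
With t=0 it equals -12; the coefficient of t is 6 (from the two edges through L).
So 6·t + -12 = 2·9 = 18 ⇒ t = 5.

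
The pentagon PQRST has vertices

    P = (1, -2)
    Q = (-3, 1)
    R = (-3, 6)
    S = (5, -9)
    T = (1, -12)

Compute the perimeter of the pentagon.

42

|PQ| = √((-4)² + (3)²) = √25 = 5
|QR| = √((0)² + (5)²) = √25 = 5
|RS| = √((8)² + (-15)²) = √289 = 17
|ST| = √((-4)² + (-3)²) = √25 = 5
|TP| = √((0)² + (10)²) = √100 = 10
Perimeter = 5 + 5 + 17 + 5 + 10 = 42.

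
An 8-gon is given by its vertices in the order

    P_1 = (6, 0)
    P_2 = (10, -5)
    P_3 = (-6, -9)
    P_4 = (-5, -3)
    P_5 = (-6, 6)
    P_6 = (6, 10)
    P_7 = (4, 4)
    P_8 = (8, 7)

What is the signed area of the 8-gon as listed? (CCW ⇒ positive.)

-191.5

P_1→P_2: (6)(-5) − (10)(0) = -30
P_2→P_3: (10)(-9) − (-6)(-5) = -120
P_3→P_4: (-6)(-3) − (-5)(-9) = -27
P_4→P_5: (-5)(6) − (-6)(-3) = -48
P_5→P_6: (-6)(10) − (6)(6) = -96
P_6→P_7: (6)(4) − (4)(10) = -16
P_7→P_8: (4)(7) − (8)(4) = -4
P_8→P_1: (8)(0) − (6)(7) = -42
Σ = -383
Signed area = Σ/2 = -191.5 (negative ⇒ clockwise traversal).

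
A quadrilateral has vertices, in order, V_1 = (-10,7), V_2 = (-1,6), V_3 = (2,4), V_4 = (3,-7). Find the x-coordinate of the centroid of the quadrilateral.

Apply the shoelace (surveyor's) formula. First the cross-terms c_i = x_i·y_{i+1} − x_{i+1}·y_i:
  -53, -16, -26, -49  ⇒  2A = -144, A = -72.
Then Σ (x_i + x_{i+1})·c_i = 780, so x̄ = 780 / (6·(-72)) = -65/36.

-65/36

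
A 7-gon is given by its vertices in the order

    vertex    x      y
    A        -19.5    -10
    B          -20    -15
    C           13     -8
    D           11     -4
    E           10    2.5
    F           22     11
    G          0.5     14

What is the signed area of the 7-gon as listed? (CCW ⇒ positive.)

588.25

A→B: (-19.5)(-15) − (-20)(-10) = 92.5
B→C: (-20)(-8) − (13)(-15) = 355
C→D: (13)(-4) − (11)(-8) = 36
D→E: (11)(2.5) − (10)(-4) = 67.5
E→F: (10)(11) − (22)(2.5) = 55
F→G: (22)(14) − (0.5)(11) = 302.5
G→A: (0.5)(-10) − (-19.5)(14) = 268
Σ = 1176.5
Signed area = Σ/2 = 588.25 (positive ⇒ counter-clockwise traversal).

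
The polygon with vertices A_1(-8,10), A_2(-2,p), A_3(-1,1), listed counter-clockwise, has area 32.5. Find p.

-7

The doubled signed area Σ (x_i y_{i+1} − x_{i+1} y_i) is linear in p.
With p=0 it equals 16; the coefficient of p is -7 (from the two edges through A_2).
So -7·p + 16 = 2·32.5 = 65 ⇒ p = -7.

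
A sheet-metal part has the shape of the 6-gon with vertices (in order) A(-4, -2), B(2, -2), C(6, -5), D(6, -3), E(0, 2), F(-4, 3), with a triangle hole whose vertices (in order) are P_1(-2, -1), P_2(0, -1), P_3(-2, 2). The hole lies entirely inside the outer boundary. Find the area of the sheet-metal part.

Outer boundary:
Apply the shoelace (surveyor's) formula: 2A = Σ (x_i·y_{i+1} − x_{i+1}·y_i), indices taken mod 6.
A→B: (-4)(-2) − (2)(-2) = 12
B→C: (2)(-5) − (6)(-2) = 2
C→D: (6)(-3) − (6)(-5) = 12
D→E: (6)(2) − (0)(-3) = 12
E→F: (0)(3) − (-4)(2) = 8
F→A: (-4)(-2) − (-4)(3) = 20
Σ = 66
Area = |Σ|/2 = 33.
Hole:
Σ = (2) + (-2) + (6) = 6
Area = |Σ|/2 = 3.
Net area = 33 − 3 = 30.

30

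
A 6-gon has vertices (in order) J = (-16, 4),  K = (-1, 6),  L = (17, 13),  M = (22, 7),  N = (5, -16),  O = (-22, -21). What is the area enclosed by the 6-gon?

Apply the surveyor's formula: 2A = Σ (x_i·y_{i+1} − x_{i+1}·y_i), indices taken mod 6.
Cross-terms: -92, -115, -167, -387, -457, -424  ⇒  Σ = -1642
Area = |Σ|/2 = 821.

821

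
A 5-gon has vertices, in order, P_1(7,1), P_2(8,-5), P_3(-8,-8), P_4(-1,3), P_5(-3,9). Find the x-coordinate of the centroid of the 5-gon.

Apply the shoelace (surveyor's) formula. First the cross-terms c_i = x_i·y_{i+1} − x_{i+1}·y_i:
  -43, -104, -32, 0, -66  ⇒  2A = -245, A = -122.5.
Then Σ (x_i + x_{i+1})·c_i = -621, so x̄ = -621 / (6·(-122.5)) = 207/245.

207/245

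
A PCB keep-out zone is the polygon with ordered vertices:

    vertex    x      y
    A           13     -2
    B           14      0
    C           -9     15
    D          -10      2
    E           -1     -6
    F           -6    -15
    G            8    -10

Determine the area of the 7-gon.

Apply the shoelace (surveyor's) formula: 2A = Σ (x_i·y_{i+1} − x_{i+1}·y_i), indices taken mod 7.
Cross-terms: 28, 210, 132, 62, -21, 180, 114  ⇒  Σ = 705
Area = |Σ|/2 = 352.5.

352.5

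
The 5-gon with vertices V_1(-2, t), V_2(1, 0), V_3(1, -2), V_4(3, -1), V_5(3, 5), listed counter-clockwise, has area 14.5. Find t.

-1

Write out the shoelace sum; only the two edges meeting at V_1 involve t:
2·Area = [(3·t − (-2)·5) + ((-2)·0 − 1·t)] + 21
       = 2·t + 31 = 29
⇒ t = -1.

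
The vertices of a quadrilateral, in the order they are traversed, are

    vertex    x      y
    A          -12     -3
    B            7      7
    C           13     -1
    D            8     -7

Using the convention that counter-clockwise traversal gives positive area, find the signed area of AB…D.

A→B: (-12)(7) − (7)(-3) = -63
B→C: (7)(-1) − (13)(7) = -98
C→D: (13)(-7) − (8)(-1) = -83
D→A: (8)(-3) − (-12)(-7) = -108
Σ = -352
Signed area = Σ/2 = -176 (negative ⇒ clockwise traversal).

-176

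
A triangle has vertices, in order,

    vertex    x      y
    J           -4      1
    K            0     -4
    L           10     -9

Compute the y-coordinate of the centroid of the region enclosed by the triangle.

Apply Gauss's area formula. First the cross-terms c_i = x_i·y_{i+1} − x_{i+1}·y_i:
  16, 40, -26  ⇒  2A = 30, A = 15.
Then Σ (y_i + y_{i+1})·c_i = -360, so ȳ = -360 / (6·15) = -4.

-4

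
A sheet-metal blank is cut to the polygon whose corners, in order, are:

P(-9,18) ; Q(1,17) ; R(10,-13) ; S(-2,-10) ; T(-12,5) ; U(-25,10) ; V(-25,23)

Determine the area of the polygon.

586.5

Apply Gauss's area formula: 2A = Σ (x_i·y_{i+1} − x_{i+1}·y_i), indices taken mod 7.
Σ = (-171) + (-183) + (-126) + (-130) + (5) + (-325) + (-243) = -1173
Area = |Σ|/2 = 586.5.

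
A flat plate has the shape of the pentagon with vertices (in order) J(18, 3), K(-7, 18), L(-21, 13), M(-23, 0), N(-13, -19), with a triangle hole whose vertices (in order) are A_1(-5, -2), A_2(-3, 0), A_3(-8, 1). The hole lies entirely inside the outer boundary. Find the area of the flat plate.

Outer boundary:
Apply Gauss's area formula: 2A = Σ (x_i·y_{i+1} − x_{i+1}·y_i), indices taken mod 5.
J→K: (18)(18) − (-7)(3) = 345
K→L: (-7)(13) − (-21)(18) = 287
L→M: (-21)(0) − (-23)(13) = 299
M→N: (-23)(-19) − (-13)(0) = 437
N→J: (-13)(3) − (18)(-19) = 303
Σ = 1671
Area = |Σ|/2 = 835.5.
Hole:
Cross-terms: -6, -3, 21  ⇒  Σ = 12
Area = |Σ|/2 = 6.
Net area = 835.5 − 6 = 829.5.

829.5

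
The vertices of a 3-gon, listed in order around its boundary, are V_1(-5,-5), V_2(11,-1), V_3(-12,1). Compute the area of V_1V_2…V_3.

Σ = (60) + (-1) + (65) = 124
Area = |Σ|/2 = 62.

62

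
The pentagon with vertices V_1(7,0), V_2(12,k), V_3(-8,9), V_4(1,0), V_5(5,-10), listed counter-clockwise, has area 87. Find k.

The doubled signed area Σ (x_i y_{i+1} − x_{i+1} y_i) is linear in k.
With k=0 it equals 159; the coefficient of k is 15 (from the two edges through V_2).
So 15·k + 159 = 2·87 = 174 ⇒ k = 1.

1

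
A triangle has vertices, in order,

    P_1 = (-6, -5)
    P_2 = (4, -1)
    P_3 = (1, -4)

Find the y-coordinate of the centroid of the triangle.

-10/3

Apply the shoelace (surveyor's) formula. First the cross-terms c_i = x_i·y_{i+1} − x_{i+1}·y_i:
  26, -15, -29  ⇒  2A = -18, A = -9.
Then Σ (y_i + y_{i+1})·c_i = 180, so ȳ = 180 / (6·(-9)) = -10/3.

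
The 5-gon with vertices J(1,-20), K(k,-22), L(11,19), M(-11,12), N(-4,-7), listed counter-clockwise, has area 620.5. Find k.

Write out the shoelace sum; only the two edges meeting at K involve k:
2·Area = [(1·(-22) − k·(-20)) + (k·19 − 11·(-22))] + 553
       = 39·k + 773 = 1241
⇒ k = 12.

12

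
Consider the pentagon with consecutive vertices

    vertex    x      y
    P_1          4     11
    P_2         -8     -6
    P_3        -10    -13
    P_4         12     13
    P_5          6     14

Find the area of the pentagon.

Σ = (64) + (44) + (26) + (90) + (10) = 234
Area = |Σ|/2 = 117.

117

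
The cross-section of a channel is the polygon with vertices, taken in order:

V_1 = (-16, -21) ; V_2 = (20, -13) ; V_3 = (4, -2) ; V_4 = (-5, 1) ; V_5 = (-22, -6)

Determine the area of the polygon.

526

Apply Gauss's area formula: 2A = Σ (x_i·y_{i+1} − x_{i+1}·y_i), indices taken mod 5.
Cross-terms: 628, 12, -6, 52, 366  ⇒  Σ = 1052
Area = |Σ|/2 = 526.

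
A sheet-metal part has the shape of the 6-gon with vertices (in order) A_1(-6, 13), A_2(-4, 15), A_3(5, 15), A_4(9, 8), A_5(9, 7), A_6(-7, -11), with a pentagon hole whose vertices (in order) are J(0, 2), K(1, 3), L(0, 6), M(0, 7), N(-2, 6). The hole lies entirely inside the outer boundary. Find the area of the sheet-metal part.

235

Outer boundary:
Cross-terms: -38, -135, -95, -9, -50, -157  ⇒  Σ = -484
Area = |Σ|/2 = 242.
Hole:
Cross-terms: -2, 6, 0, 14, -4  ⇒  Σ = 14
Area = |Σ|/2 = 7.
Net area = 242 − 7 = 235.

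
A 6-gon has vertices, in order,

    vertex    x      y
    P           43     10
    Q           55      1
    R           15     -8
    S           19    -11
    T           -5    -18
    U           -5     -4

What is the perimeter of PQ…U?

|PQ| = √((12)² + (-9)²) = √225 = 15
|QR| = √((-40)² + (-9)²) = √1681 = 41
|RS| = √((4)² + (-3)²) = √25 = 5
|ST| = √((-24)² + (-7)²) = √625 = 25
|TU| = √((0)² + (14)²) = √196 = 14
|UP| = √((48)² + (14)²) = √2500 = 50
Perimeter = 15 + 41 + 5 + 25 + 14 + 50 = 150.

150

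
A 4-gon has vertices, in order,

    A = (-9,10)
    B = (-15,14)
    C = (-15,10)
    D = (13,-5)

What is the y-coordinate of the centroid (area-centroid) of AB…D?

Apply the surveyor's formula. First the cross-terms c_i = x_i·y_{i+1} − x_{i+1}·y_i:
  24, 60, -55, 85  ⇒  2A = 114, A = 57.
Then Σ (y_i + y_{i+1})·c_i = 2166, so ȳ = 2166 / (6·57) = 19/3.

19/3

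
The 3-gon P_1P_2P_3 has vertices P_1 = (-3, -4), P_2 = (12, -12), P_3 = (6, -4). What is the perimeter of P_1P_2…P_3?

|P_1P_2| = √((15)² + (-8)²) = √289 = 17
|P_2P_3| = √((-6)² + (8)²) = √100 = 10
|P_3P_1| = √((-9)² + (0)²) = √81 = 9
Perimeter = 17 + 10 + 9 = 36.

36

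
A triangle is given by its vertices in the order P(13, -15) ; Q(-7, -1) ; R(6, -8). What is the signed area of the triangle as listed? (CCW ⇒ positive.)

-21

Apply the shoelace formula: 2A = Σ (x_i·y_{i+1} − x_{i+1}·y_i), indices taken mod 3.
Σ = (-118) + (62) + (14) = -42
Signed area = Σ/2 = -21 (negative ⇒ clockwise traversal).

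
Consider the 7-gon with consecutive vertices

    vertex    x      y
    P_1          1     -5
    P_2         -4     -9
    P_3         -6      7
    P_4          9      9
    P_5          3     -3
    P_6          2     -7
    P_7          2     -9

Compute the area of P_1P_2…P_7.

P_1→P_2: (1)(-9) − (-4)(-5) = -29
P_2→P_3: (-4)(7) − (-6)(-9) = -82
P_3→P_4: (-6)(9) − (9)(7) = -117
P_4→P_5: (9)(-3) − (3)(9) = -54
P_5→P_6: (3)(-7) − (2)(-3) = -15
P_6→P_7: (2)(-9) − (2)(-7) = -4
P_7→P_1: (2)(-5) − (1)(-9) = -1
Σ = -302
Area = |Σ|/2 = 151.

151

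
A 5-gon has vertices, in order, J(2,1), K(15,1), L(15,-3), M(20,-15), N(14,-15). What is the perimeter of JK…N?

56

|JK| = √((13)² + (0)²) = √169 = 13
|KL| = √((0)² + (-4)²) = √16 = 4
|LM| = √((5)² + (-12)²) = √169 = 13
|MN| = √((-6)² + (0)²) = √36 = 6
|NJ| = √((-12)² + (16)²) = √400 = 20
Perimeter = 13 + 4 + 13 + 6 + 20 = 56.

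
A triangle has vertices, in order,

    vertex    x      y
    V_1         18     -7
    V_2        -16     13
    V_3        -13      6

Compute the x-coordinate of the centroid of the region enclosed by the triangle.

-11/3

Apply Gauss's area formula. First the cross-terms c_i = x_i·y_{i+1} − x_{i+1}·y_i:
  122, 73, -17  ⇒  2A = 178, A = 89.
Then Σ (x_i + x_{i+1})·c_i = -1958, so x̄ = -1958 / (6·89) = -11/3.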